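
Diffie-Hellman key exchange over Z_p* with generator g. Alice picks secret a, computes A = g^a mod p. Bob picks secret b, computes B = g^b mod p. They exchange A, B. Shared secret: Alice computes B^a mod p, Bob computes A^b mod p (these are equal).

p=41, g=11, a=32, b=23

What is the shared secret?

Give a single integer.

Answer: 10

Derivation:
A = 11^32 mod 41  (bits of 32 = 100000)
  bit 0 = 1: r = r^2 * 11 mod 41 = 1^2 * 11 = 1*11 = 11
  bit 1 = 0: r = r^2 mod 41 = 11^2 = 39
  bit 2 = 0: r = r^2 mod 41 = 39^2 = 4
  bit 3 = 0: r = r^2 mod 41 = 4^2 = 16
  bit 4 = 0: r = r^2 mod 41 = 16^2 = 10
  bit 5 = 0: r = r^2 mod 41 = 10^2 = 18
  -> A = 18
B = 11^23 mod 41  (bits of 23 = 10111)
  bit 0 = 1: r = r^2 * 11 mod 41 = 1^2 * 11 = 1*11 = 11
  bit 1 = 0: r = r^2 mod 41 = 11^2 = 39
  bit 2 = 1: r = r^2 * 11 mod 41 = 39^2 * 11 = 4*11 = 3
  bit 3 = 1: r = r^2 * 11 mod 41 = 3^2 * 11 = 9*11 = 17
  bit 4 = 1: r = r^2 * 11 mod 41 = 17^2 * 11 = 2*11 = 22
  -> B = 22
s = B^a = 22^32 mod 41  (bits of 32 = 100000)
  bit 0 = 1: r = r^2 * 22 mod 41 = 1^2 * 22 = 1*22 = 22
  bit 1 = 0: r = r^2 mod 41 = 22^2 = 33
  bit 2 = 0: r = r^2 mod 41 = 33^2 = 23
  bit 3 = 0: r = r^2 mod 41 = 23^2 = 37
  bit 4 = 0: r = r^2 mod 41 = 37^2 = 16
  bit 5 = 0: r = r^2 mod 41 = 16^2 = 10
  -> s = B^a = 10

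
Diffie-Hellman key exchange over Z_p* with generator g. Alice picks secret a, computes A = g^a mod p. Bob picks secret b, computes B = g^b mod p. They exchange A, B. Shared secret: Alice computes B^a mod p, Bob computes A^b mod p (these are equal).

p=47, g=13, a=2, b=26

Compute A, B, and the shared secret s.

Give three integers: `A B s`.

A = 13^2 mod 47  (bits of 2 = 10)
  bit 0 = 1: r = r^2 * 13 mod 47 = 1^2 * 13 = 1*13 = 13
  bit 1 = 0: r = r^2 mod 47 = 13^2 = 28
  -> A = 28
B = 13^26 mod 47  (bits of 26 = 11010)
  bit 0 = 1: r = r^2 * 13 mod 47 = 1^2 * 13 = 1*13 = 13
  bit 1 = 1: r = r^2 * 13 mod 47 = 13^2 * 13 = 28*13 = 35
  bit 2 = 0: r = r^2 mod 47 = 35^2 = 3
  bit 3 = 1: r = r^2 * 13 mod 47 = 3^2 * 13 = 9*13 = 23
  bit 4 = 0: r = r^2 mod 47 = 23^2 = 12
  -> B = 12
s = B^a = 12^2 mod 47  (bits of 2 = 10)
  bit 0 = 1: r = r^2 * 12 mod 47 = 1^2 * 12 = 1*12 = 12
  bit 1 = 0: r = r^2 mod 47 = 12^2 = 3
  -> s = B^a = 3

Answer: 28 12 3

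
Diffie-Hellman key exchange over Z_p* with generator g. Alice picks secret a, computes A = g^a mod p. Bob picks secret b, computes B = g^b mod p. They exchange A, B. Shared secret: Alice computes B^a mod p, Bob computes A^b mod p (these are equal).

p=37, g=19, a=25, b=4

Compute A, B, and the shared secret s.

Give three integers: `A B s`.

Answer: 13 7 34

Derivation:
A = 19^25 mod 37  (bits of 25 = 11001)
  bit 0 = 1: r = r^2 * 19 mod 37 = 1^2 * 19 = 1*19 = 19
  bit 1 = 1: r = r^2 * 19 mod 37 = 19^2 * 19 = 28*19 = 14
  bit 2 = 0: r = r^2 mod 37 = 14^2 = 11
  bit 3 = 0: r = r^2 mod 37 = 11^2 = 10
  bit 4 = 1: r = r^2 * 19 mod 37 = 10^2 * 19 = 26*19 = 13
  -> A = 13
B = 19^4 mod 37  (bits of 4 = 100)
  bit 0 = 1: r = r^2 * 19 mod 37 = 1^2 * 19 = 1*19 = 19
  bit 1 = 0: r = r^2 mod 37 = 19^2 = 28
  bit 2 = 0: r = r^2 mod 37 = 28^2 = 7
  -> B = 7
s = B^a = 7^25 mod 37  (bits of 25 = 11001)
  bit 0 = 1: r = r^2 * 7 mod 37 = 1^2 * 7 = 1*7 = 7
  bit 1 = 1: r = r^2 * 7 mod 37 = 7^2 * 7 = 12*7 = 10
  bit 2 = 0: r = r^2 mod 37 = 10^2 = 26
  bit 3 = 0: r = r^2 mod 37 = 26^2 = 10
  bit 4 = 1: r = r^2 * 7 mod 37 = 10^2 * 7 = 26*7 = 34
  -> s = B^a = 34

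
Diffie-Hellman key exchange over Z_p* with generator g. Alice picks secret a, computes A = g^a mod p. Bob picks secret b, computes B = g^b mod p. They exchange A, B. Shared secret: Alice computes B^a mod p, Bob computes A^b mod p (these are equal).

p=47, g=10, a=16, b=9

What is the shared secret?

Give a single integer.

A = 10^16 mod 47  (bits of 16 = 10000)
  bit 0 = 1: r = r^2 * 10 mod 47 = 1^2 * 10 = 1*10 = 10
  bit 1 = 0: r = r^2 mod 47 = 10^2 = 6
  bit 2 = 0: r = r^2 mod 47 = 6^2 = 36
  bit 3 = 0: r = r^2 mod 47 = 36^2 = 27
  bit 4 = 0: r = r^2 mod 47 = 27^2 = 24
  -> A = 24
B = 10^9 mod 47  (bits of 9 = 1001)
  bit 0 = 1: r = r^2 * 10 mod 47 = 1^2 * 10 = 1*10 = 10
  bit 1 = 0: r = r^2 mod 47 = 10^2 = 6
  bit 2 = 0: r = r^2 mod 47 = 6^2 = 36
  bit 3 = 1: r = r^2 * 10 mod 47 = 36^2 * 10 = 27*10 = 35
  -> B = 35
s = B^a = 35^16 mod 47  (bits of 16 = 10000)
  bit 0 = 1: r = r^2 * 35 mod 47 = 1^2 * 35 = 1*35 = 35
  bit 1 = 0: r = r^2 mod 47 = 35^2 = 3
  bit 2 = 0: r = r^2 mod 47 = 3^2 = 9
  bit 3 = 0: r = r^2 mod 47 = 9^2 = 34
  bit 4 = 0: r = r^2 mod 47 = 34^2 = 28
  -> s = B^a = 28

Answer: 28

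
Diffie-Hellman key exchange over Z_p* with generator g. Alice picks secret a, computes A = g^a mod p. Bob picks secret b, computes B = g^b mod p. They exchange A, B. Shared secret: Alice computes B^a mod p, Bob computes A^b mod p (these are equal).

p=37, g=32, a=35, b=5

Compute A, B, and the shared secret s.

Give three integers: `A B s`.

Answer: 22 20 13

Derivation:
A = 32^35 mod 37  (bits of 35 = 100011)
  bit 0 = 1: r = r^2 * 32 mod 37 = 1^2 * 32 = 1*32 = 32
  bit 1 = 0: r = r^2 mod 37 = 32^2 = 25
  bit 2 = 0: r = r^2 mod 37 = 25^2 = 33
  bit 3 = 0: r = r^2 mod 37 = 33^2 = 16
  bit 4 = 1: r = r^2 * 32 mod 37 = 16^2 * 32 = 34*32 = 15
  bit 5 = 1: r = r^2 * 32 mod 37 = 15^2 * 32 = 3*32 = 22
  -> A = 22
B = 32^5 mod 37  (bits of 5 = 101)
  bit 0 = 1: r = r^2 * 32 mod 37 = 1^2 * 32 = 1*32 = 32
  bit 1 = 0: r = r^2 mod 37 = 32^2 = 25
  bit 2 = 1: r = r^2 * 32 mod 37 = 25^2 * 32 = 33*32 = 20
  -> B = 20
s = B^a = 20^35 mod 37  (bits of 35 = 100011)
  bit 0 = 1: r = r^2 * 20 mod 37 = 1^2 * 20 = 1*20 = 20
  bit 1 = 0: r = r^2 mod 37 = 20^2 = 30
  bit 2 = 0: r = r^2 mod 37 = 30^2 = 12
  bit 3 = 0: r = r^2 mod 37 = 12^2 = 33
  bit 4 = 1: r = r^2 * 20 mod 37 = 33^2 * 20 = 16*20 = 24
  bit 5 = 1: r = r^2 * 20 mod 37 = 24^2 * 20 = 21*20 = 13
  -> s = B^a = 13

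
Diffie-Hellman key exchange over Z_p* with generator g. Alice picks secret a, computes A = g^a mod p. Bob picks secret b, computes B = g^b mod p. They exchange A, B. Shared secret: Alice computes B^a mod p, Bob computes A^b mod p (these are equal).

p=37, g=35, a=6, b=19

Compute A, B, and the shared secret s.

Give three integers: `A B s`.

A = 35^6 mod 37  (bits of 6 = 110)
  bit 0 = 1: r = r^2 * 35 mod 37 = 1^2 * 35 = 1*35 = 35
  bit 1 = 1: r = r^2 * 35 mod 37 = 35^2 * 35 = 4*35 = 29
  bit 2 = 0: r = r^2 mod 37 = 29^2 = 27
  -> A = 27
B = 35^19 mod 37  (bits of 19 = 10011)
  bit 0 = 1: r = r^2 * 35 mod 37 = 1^2 * 35 = 1*35 = 35
  bit 1 = 0: r = r^2 mod 37 = 35^2 = 4
  bit 2 = 0: r = r^2 mod 37 = 4^2 = 16
  bit 3 = 1: r = r^2 * 35 mod 37 = 16^2 * 35 = 34*35 = 6
  bit 4 = 1: r = r^2 * 35 mod 37 = 6^2 * 35 = 36*35 = 2
  -> B = 2
s = B^a = 2^6 mod 37  (bits of 6 = 110)
  bit 0 = 1: r = r^2 * 2 mod 37 = 1^2 * 2 = 1*2 = 2
  bit 1 = 1: r = r^2 * 2 mod 37 = 2^2 * 2 = 4*2 = 8
  bit 2 = 0: r = r^2 mod 37 = 8^2 = 27
  -> s = B^a = 27

Answer: 27 2 27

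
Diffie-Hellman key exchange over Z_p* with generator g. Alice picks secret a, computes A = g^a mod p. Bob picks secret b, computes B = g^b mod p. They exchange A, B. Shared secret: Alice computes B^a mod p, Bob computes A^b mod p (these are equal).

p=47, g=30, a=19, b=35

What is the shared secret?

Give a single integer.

A = 30^19 mod 47  (bits of 19 = 10011)
  bit 0 = 1: r = r^2 * 30 mod 47 = 1^2 * 30 = 1*30 = 30
  bit 1 = 0: r = r^2 mod 47 = 30^2 = 7
  bit 2 = 0: r = r^2 mod 47 = 7^2 = 2
  bit 3 = 1: r = r^2 * 30 mod 47 = 2^2 * 30 = 4*30 = 26
  bit 4 = 1: r = r^2 * 30 mod 47 = 26^2 * 30 = 18*30 = 23
  -> A = 23
B = 30^35 mod 47  (bits of 35 = 100011)
  bit 0 = 1: r = r^2 * 30 mod 47 = 1^2 * 30 = 1*30 = 30
  bit 1 = 0: r = r^2 mod 47 = 30^2 = 7
  bit 2 = 0: r = r^2 mod 47 = 7^2 = 2
  bit 3 = 0: r = r^2 mod 47 = 2^2 = 4
  bit 4 = 1: r = r^2 * 30 mod 47 = 4^2 * 30 = 16*30 = 10
  bit 5 = 1: r = r^2 * 30 mod 47 = 10^2 * 30 = 6*30 = 39
  -> B = 39
s = B^a = 39^19 mod 47  (bits of 19 = 10011)
  bit 0 = 1: r = r^2 * 39 mod 47 = 1^2 * 39 = 1*39 = 39
  bit 1 = 0: r = r^2 mod 47 = 39^2 = 17
  bit 2 = 0: r = r^2 mod 47 = 17^2 = 7
  bit 3 = 1: r = r^2 * 39 mod 47 = 7^2 * 39 = 2*39 = 31
  bit 4 = 1: r = r^2 * 39 mod 47 = 31^2 * 39 = 21*39 = 20
  -> s = B^a = 20

Answer: 20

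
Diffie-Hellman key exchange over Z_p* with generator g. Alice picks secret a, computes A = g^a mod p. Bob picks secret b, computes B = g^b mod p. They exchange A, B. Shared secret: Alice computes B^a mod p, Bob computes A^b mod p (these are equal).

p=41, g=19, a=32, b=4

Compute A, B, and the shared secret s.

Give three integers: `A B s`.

Answer: 10 23 37

Derivation:
A = 19^32 mod 41  (bits of 32 = 100000)
  bit 0 = 1: r = r^2 * 19 mod 41 = 1^2 * 19 = 1*19 = 19
  bit 1 = 0: r = r^2 mod 41 = 19^2 = 33
  bit 2 = 0: r = r^2 mod 41 = 33^2 = 23
  bit 3 = 0: r = r^2 mod 41 = 23^2 = 37
  bit 4 = 0: r = r^2 mod 41 = 37^2 = 16
  bit 5 = 0: r = r^2 mod 41 = 16^2 = 10
  -> A = 10
B = 19^4 mod 41  (bits of 4 = 100)
  bit 0 = 1: r = r^2 * 19 mod 41 = 1^2 * 19 = 1*19 = 19
  bit 1 = 0: r = r^2 mod 41 = 19^2 = 33
  bit 2 = 0: r = r^2 mod 41 = 33^2 = 23
  -> B = 23
s = B^a = 23^32 mod 41  (bits of 32 = 100000)
  bit 0 = 1: r = r^2 * 23 mod 41 = 1^2 * 23 = 1*23 = 23
  bit 1 = 0: r = r^2 mod 41 = 23^2 = 37
  bit 2 = 0: r = r^2 mod 41 = 37^2 = 16
  bit 3 = 0: r = r^2 mod 41 = 16^2 = 10
  bit 4 = 0: r = r^2 mod 41 = 10^2 = 18
  bit 5 = 0: r = r^2 mod 41 = 18^2 = 37
  -> s = B^a = 37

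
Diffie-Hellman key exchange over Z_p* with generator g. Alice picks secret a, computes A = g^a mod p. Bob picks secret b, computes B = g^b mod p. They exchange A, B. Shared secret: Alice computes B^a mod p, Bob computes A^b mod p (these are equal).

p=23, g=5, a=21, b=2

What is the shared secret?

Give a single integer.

Answer: 12

Derivation:
A = 5^21 mod 23  (bits of 21 = 10101)
  bit 0 = 1: r = r^2 * 5 mod 23 = 1^2 * 5 = 1*5 = 5
  bit 1 = 0: r = r^2 mod 23 = 5^2 = 2
  bit 2 = 1: r = r^2 * 5 mod 23 = 2^2 * 5 = 4*5 = 20
  bit 3 = 0: r = r^2 mod 23 = 20^2 = 9
  bit 4 = 1: r = r^2 * 5 mod 23 = 9^2 * 5 = 12*5 = 14
  -> A = 14
B = 5^2 mod 23  (bits of 2 = 10)
  bit 0 = 1: r = r^2 * 5 mod 23 = 1^2 * 5 = 1*5 = 5
  bit 1 = 0: r = r^2 mod 23 = 5^2 = 2
  -> B = 2
s = B^a = 2^21 mod 23  (bits of 21 = 10101)
  bit 0 = 1: r = r^2 * 2 mod 23 = 1^2 * 2 = 1*2 = 2
  bit 1 = 0: r = r^2 mod 23 = 2^2 = 4
  bit 2 = 1: r = r^2 * 2 mod 23 = 4^2 * 2 = 16*2 = 9
  bit 3 = 0: r = r^2 mod 23 = 9^2 = 12
  bit 4 = 1: r = r^2 * 2 mod 23 = 12^2 * 2 = 6*2 = 12
  -> s = B^a = 12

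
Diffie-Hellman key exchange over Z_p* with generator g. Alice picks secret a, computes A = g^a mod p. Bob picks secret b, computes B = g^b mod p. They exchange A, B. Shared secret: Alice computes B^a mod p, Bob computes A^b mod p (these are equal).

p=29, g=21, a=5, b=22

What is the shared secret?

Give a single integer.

Answer: 5

Derivation:
A = 21^5 mod 29  (bits of 5 = 101)
  bit 0 = 1: r = r^2 * 21 mod 29 = 1^2 * 21 = 1*21 = 21
  bit 1 = 0: r = r^2 mod 29 = 21^2 = 6
  bit 2 = 1: r = r^2 * 21 mod 29 = 6^2 * 21 = 7*21 = 2
  -> A = 2
B = 21^22 mod 29  (bits of 22 = 10110)
  bit 0 = 1: r = r^2 * 21 mod 29 = 1^2 * 21 = 1*21 = 21
  bit 1 = 0: r = r^2 mod 29 = 21^2 = 6
  bit 2 = 1: r = r^2 * 21 mod 29 = 6^2 * 21 = 7*21 = 2
  bit 3 = 1: r = r^2 * 21 mod 29 = 2^2 * 21 = 4*21 = 26
  bit 4 = 0: r = r^2 mod 29 = 26^2 = 9
  -> B = 9
s = B^a = 9^5 mod 29  (bits of 5 = 101)
  bit 0 = 1: r = r^2 * 9 mod 29 = 1^2 * 9 = 1*9 = 9
  bit 1 = 0: r = r^2 mod 29 = 9^2 = 23
  bit 2 = 1: r = r^2 * 9 mod 29 = 23^2 * 9 = 7*9 = 5
  -> s = B^a = 5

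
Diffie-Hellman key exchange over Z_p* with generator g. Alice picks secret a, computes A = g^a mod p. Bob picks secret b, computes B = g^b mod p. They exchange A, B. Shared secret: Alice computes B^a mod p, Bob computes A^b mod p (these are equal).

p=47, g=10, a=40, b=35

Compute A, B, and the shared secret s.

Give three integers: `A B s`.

A = 10^40 mod 47  (bits of 40 = 101000)
  bit 0 = 1: r = r^2 * 10 mod 47 = 1^2 * 10 = 1*10 = 10
  bit 1 = 0: r = r^2 mod 47 = 10^2 = 6
  bit 2 = 1: r = r^2 * 10 mod 47 = 6^2 * 10 = 36*10 = 31
  bit 3 = 0: r = r^2 mod 47 = 31^2 = 21
  bit 4 = 0: r = r^2 mod 47 = 21^2 = 18
  bit 5 = 0: r = r^2 mod 47 = 18^2 = 42
  -> A = 42
B = 10^35 mod 47  (bits of 35 = 100011)
  bit 0 = 1: r = r^2 * 10 mod 47 = 1^2 * 10 = 1*10 = 10
  bit 1 = 0: r = r^2 mod 47 = 10^2 = 6
  bit 2 = 0: r = r^2 mod 47 = 6^2 = 36
  bit 3 = 0: r = r^2 mod 47 = 36^2 = 27
  bit 4 = 1: r = r^2 * 10 mod 47 = 27^2 * 10 = 24*10 = 5
  bit 5 = 1: r = r^2 * 10 mod 47 = 5^2 * 10 = 25*10 = 15
  -> B = 15
s = B^a = 15^40 mod 47  (bits of 40 = 101000)
  bit 0 = 1: r = r^2 * 15 mod 47 = 1^2 * 15 = 1*15 = 15
  bit 1 = 0: r = r^2 mod 47 = 15^2 = 37
  bit 2 = 1: r = r^2 * 15 mod 47 = 37^2 * 15 = 6*15 = 43
  bit 3 = 0: r = r^2 mod 47 = 43^2 = 16
  bit 4 = 0: r = r^2 mod 47 = 16^2 = 21
  bit 5 = 0: r = r^2 mod 47 = 21^2 = 18
  -> s = B^a = 18

Answer: 42 15 18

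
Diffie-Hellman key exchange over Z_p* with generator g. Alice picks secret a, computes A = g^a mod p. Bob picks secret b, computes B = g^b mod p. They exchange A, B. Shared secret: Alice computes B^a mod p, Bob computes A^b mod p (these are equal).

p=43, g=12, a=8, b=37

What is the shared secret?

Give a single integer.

Answer: 15

Derivation:
A = 12^8 mod 43  (bits of 8 = 1000)
  bit 0 = 1: r = r^2 * 12 mod 43 = 1^2 * 12 = 1*12 = 12
  bit 1 = 0: r = r^2 mod 43 = 12^2 = 15
  bit 2 = 0: r = r^2 mod 43 = 15^2 = 10
  bit 3 = 0: r = r^2 mod 43 = 10^2 = 14
  -> A = 14
B = 12^37 mod 43  (bits of 37 = 100101)
  bit 0 = 1: r = r^2 * 12 mod 43 = 1^2 * 12 = 1*12 = 12
  bit 1 = 0: r = r^2 mod 43 = 12^2 = 15
  bit 2 = 0: r = r^2 mod 43 = 15^2 = 10
  bit 3 = 1: r = r^2 * 12 mod 43 = 10^2 * 12 = 14*12 = 39
  bit 4 = 0: r = r^2 mod 43 = 39^2 = 16
  bit 5 = 1: r = r^2 * 12 mod 43 = 16^2 * 12 = 41*12 = 19
  -> B = 19
s = B^a = 19^8 mod 43  (bits of 8 = 1000)
  bit 0 = 1: r = r^2 * 19 mod 43 = 1^2 * 19 = 1*19 = 19
  bit 1 = 0: r = r^2 mod 43 = 19^2 = 17
  bit 2 = 0: r = r^2 mod 43 = 17^2 = 31
  bit 3 = 0: r = r^2 mod 43 = 31^2 = 15
  -> s = B^a = 15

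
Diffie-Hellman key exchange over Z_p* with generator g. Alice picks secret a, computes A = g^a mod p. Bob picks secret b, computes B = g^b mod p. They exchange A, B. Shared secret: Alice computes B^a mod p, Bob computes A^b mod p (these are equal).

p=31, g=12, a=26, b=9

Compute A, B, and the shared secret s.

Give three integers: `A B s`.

Answer: 10 15 16

Derivation:
A = 12^26 mod 31  (bits of 26 = 11010)
  bit 0 = 1: r = r^2 * 12 mod 31 = 1^2 * 12 = 1*12 = 12
  bit 1 = 1: r = r^2 * 12 mod 31 = 12^2 * 12 = 20*12 = 23
  bit 2 = 0: r = r^2 mod 31 = 23^2 = 2
  bit 3 = 1: r = r^2 * 12 mod 31 = 2^2 * 12 = 4*12 = 17
  bit 4 = 0: r = r^2 mod 31 = 17^2 = 10
  -> A = 10
B = 12^9 mod 31  (bits of 9 = 1001)
  bit 0 = 1: r = r^2 * 12 mod 31 = 1^2 * 12 = 1*12 = 12
  bit 1 = 0: r = r^2 mod 31 = 12^2 = 20
  bit 2 = 0: r = r^2 mod 31 = 20^2 = 28
  bit 3 = 1: r = r^2 * 12 mod 31 = 28^2 * 12 = 9*12 = 15
  -> B = 15
s = B^a = 15^26 mod 31  (bits of 26 = 11010)
  bit 0 = 1: r = r^2 * 15 mod 31 = 1^2 * 15 = 1*15 = 15
  bit 1 = 1: r = r^2 * 15 mod 31 = 15^2 * 15 = 8*15 = 27
  bit 2 = 0: r = r^2 mod 31 = 27^2 = 16
  bit 3 = 1: r = r^2 * 15 mod 31 = 16^2 * 15 = 8*15 = 27
  bit 4 = 0: r = r^2 mod 31 = 27^2 = 16
  -> s = B^a = 16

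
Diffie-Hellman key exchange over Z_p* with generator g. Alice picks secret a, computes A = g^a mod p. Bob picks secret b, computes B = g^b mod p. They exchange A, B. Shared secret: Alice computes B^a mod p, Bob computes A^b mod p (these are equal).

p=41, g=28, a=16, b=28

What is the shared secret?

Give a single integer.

A = 28^16 mod 41  (bits of 16 = 10000)
  bit 0 = 1: r = r^2 * 28 mod 41 = 1^2 * 28 = 1*28 = 28
  bit 1 = 0: r = r^2 mod 41 = 28^2 = 5
  bit 2 = 0: r = r^2 mod 41 = 5^2 = 25
  bit 3 = 0: r = r^2 mod 41 = 25^2 = 10
  bit 4 = 0: r = r^2 mod 41 = 10^2 = 18
  -> A = 18
B = 28^28 mod 41  (bits of 28 = 11100)
  bit 0 = 1: r = r^2 * 28 mod 41 = 1^2 * 28 = 1*28 = 28
  bit 1 = 1: r = r^2 * 28 mod 41 = 28^2 * 28 = 5*28 = 17
  bit 2 = 1: r = r^2 * 28 mod 41 = 17^2 * 28 = 2*28 = 15
  bit 3 = 0: r = r^2 mod 41 = 15^2 = 20
  bit 4 = 0: r = r^2 mod 41 = 20^2 = 31
  -> B = 31
s = B^a = 31^16 mod 41  (bits of 16 = 10000)
  bit 0 = 1: r = r^2 * 31 mod 41 = 1^2 * 31 = 1*31 = 31
  bit 1 = 0: r = r^2 mod 41 = 31^2 = 18
  bit 2 = 0: r = r^2 mod 41 = 18^2 = 37
  bit 3 = 0: r = r^2 mod 41 = 37^2 = 16
  bit 4 = 0: r = r^2 mod 41 = 16^2 = 10
  -> s = B^a = 10

Answer: 10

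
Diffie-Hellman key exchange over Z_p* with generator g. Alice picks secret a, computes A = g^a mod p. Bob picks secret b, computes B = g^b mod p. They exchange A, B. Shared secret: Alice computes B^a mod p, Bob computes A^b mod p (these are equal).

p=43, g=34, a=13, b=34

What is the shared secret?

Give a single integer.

A = 34^13 mod 43  (bits of 13 = 1101)
  bit 0 = 1: r = r^2 * 34 mod 43 = 1^2 * 34 = 1*34 = 34
  bit 1 = 1: r = r^2 * 34 mod 43 = 34^2 * 34 = 38*34 = 2
  bit 2 = 0: r = r^2 mod 43 = 2^2 = 4
  bit 3 = 1: r = r^2 * 34 mod 43 = 4^2 * 34 = 16*34 = 28
  -> A = 28
B = 34^34 mod 43  (bits of 34 = 100010)
  bit 0 = 1: r = r^2 * 34 mod 43 = 1^2 * 34 = 1*34 = 34
  bit 1 = 0: r = r^2 mod 43 = 34^2 = 38
  bit 2 = 0: r = r^2 mod 43 = 38^2 = 25
  bit 3 = 0: r = r^2 mod 43 = 25^2 = 23
  bit 4 = 1: r = r^2 * 34 mod 43 = 23^2 * 34 = 13*34 = 12
  bit 5 = 0: r = r^2 mod 43 = 12^2 = 15
  -> B = 15
s = B^a = 15^13 mod 43  (bits of 13 = 1101)
  bit 0 = 1: r = r^2 * 15 mod 43 = 1^2 * 15 = 1*15 = 15
  bit 1 = 1: r = r^2 * 15 mod 43 = 15^2 * 15 = 10*15 = 21
  bit 2 = 0: r = r^2 mod 43 = 21^2 = 11
  bit 3 = 1: r = r^2 * 15 mod 43 = 11^2 * 15 = 35*15 = 9
  -> s = B^a = 9

Answer: 9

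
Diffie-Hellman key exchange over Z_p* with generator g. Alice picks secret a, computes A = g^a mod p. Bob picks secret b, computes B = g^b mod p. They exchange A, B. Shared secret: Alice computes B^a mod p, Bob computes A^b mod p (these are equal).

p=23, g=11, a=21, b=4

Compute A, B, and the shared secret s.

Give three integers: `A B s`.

A = 11^21 mod 23  (bits of 21 = 10101)
  bit 0 = 1: r = r^2 * 11 mod 23 = 1^2 * 11 = 1*11 = 11
  bit 1 = 0: r = r^2 mod 23 = 11^2 = 6
  bit 2 = 1: r = r^2 * 11 mod 23 = 6^2 * 11 = 13*11 = 5
  bit 3 = 0: r = r^2 mod 23 = 5^2 = 2
  bit 4 = 1: r = r^2 * 11 mod 23 = 2^2 * 11 = 4*11 = 21
  -> A = 21
B = 11^4 mod 23  (bits of 4 = 100)
  bit 0 = 1: r = r^2 * 11 mod 23 = 1^2 * 11 = 1*11 = 11
  bit 1 = 0: r = r^2 mod 23 = 11^2 = 6
  bit 2 = 0: r = r^2 mod 23 = 6^2 = 13
  -> B = 13
s = B^a = 13^21 mod 23  (bits of 21 = 10101)
  bit 0 = 1: r = r^2 * 13 mod 23 = 1^2 * 13 = 1*13 = 13
  bit 1 = 0: r = r^2 mod 23 = 13^2 = 8
  bit 2 = 1: r = r^2 * 13 mod 23 = 8^2 * 13 = 18*13 = 4
  bit 3 = 0: r = r^2 mod 23 = 4^2 = 16
  bit 4 = 1: r = r^2 * 13 mod 23 = 16^2 * 13 = 3*13 = 16
  -> s = B^a = 16

Answer: 21 13 16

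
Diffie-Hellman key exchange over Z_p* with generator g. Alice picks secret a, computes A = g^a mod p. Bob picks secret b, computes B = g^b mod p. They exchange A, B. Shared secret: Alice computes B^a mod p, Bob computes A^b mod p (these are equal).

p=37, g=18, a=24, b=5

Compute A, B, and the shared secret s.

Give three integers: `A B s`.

A = 18^24 mod 37  (bits of 24 = 11000)
  bit 0 = 1: r = r^2 * 18 mod 37 = 1^2 * 18 = 1*18 = 18
  bit 1 = 1: r = r^2 * 18 mod 37 = 18^2 * 18 = 28*18 = 23
  bit 2 = 0: r = r^2 mod 37 = 23^2 = 11
  bit 3 = 0: r = r^2 mod 37 = 11^2 = 10
  bit 4 = 0: r = r^2 mod 37 = 10^2 = 26
  -> A = 26
B = 18^5 mod 37  (bits of 5 = 101)
  bit 0 = 1: r = r^2 * 18 mod 37 = 1^2 * 18 = 1*18 = 18
  bit 1 = 0: r = r^2 mod 37 = 18^2 = 28
  bit 2 = 1: r = r^2 * 18 mod 37 = 28^2 * 18 = 7*18 = 15
  -> B = 15
s = B^a = 15^24 mod 37  (bits of 24 = 11000)
  bit 0 = 1: r = r^2 * 15 mod 37 = 1^2 * 15 = 1*15 = 15
  bit 1 = 1: r = r^2 * 15 mod 37 = 15^2 * 15 = 3*15 = 8
  bit 2 = 0: r = r^2 mod 37 = 8^2 = 27
  bit 3 = 0: r = r^2 mod 37 = 27^2 = 26
  bit 4 = 0: r = r^2 mod 37 = 26^2 = 10
  -> s = B^a = 10

Answer: 26 15 10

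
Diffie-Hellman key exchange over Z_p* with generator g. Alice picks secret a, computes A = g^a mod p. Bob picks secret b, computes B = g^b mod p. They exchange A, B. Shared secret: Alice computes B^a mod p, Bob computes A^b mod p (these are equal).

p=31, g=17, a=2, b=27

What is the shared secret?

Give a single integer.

Answer: 4

Derivation:
A = 17^2 mod 31  (bits of 2 = 10)
  bit 0 = 1: r = r^2 * 17 mod 31 = 1^2 * 17 = 1*17 = 17
  bit 1 = 0: r = r^2 mod 31 = 17^2 = 10
  -> A = 10
B = 17^27 mod 31  (bits of 27 = 11011)
  bit 0 = 1: r = r^2 * 17 mod 31 = 1^2 * 17 = 1*17 = 17
  bit 1 = 1: r = r^2 * 17 mod 31 = 17^2 * 17 = 10*17 = 15
  bit 2 = 0: r = r^2 mod 31 = 15^2 = 8
  bit 3 = 1: r = r^2 * 17 mod 31 = 8^2 * 17 = 2*17 = 3
  bit 4 = 1: r = r^2 * 17 mod 31 = 3^2 * 17 = 9*17 = 29
  -> B = 29
s = B^a = 29^2 mod 31  (bits of 2 = 10)
  bit 0 = 1: r = r^2 * 29 mod 31 = 1^2 * 29 = 1*29 = 29
  bit 1 = 0: r = r^2 mod 31 = 29^2 = 4
  -> s = B^a = 4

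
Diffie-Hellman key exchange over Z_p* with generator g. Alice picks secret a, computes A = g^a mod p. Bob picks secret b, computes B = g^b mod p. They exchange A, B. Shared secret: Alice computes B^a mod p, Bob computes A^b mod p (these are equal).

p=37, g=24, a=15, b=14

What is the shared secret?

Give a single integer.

Answer: 27

Derivation:
A = 24^15 mod 37  (bits of 15 = 1111)
  bit 0 = 1: r = r^2 * 24 mod 37 = 1^2 * 24 = 1*24 = 24
  bit 1 = 1: r = r^2 * 24 mod 37 = 24^2 * 24 = 21*24 = 23
  bit 2 = 1: r = r^2 * 24 mod 37 = 23^2 * 24 = 11*24 = 5
  bit 3 = 1: r = r^2 * 24 mod 37 = 5^2 * 24 = 25*24 = 8
  -> A = 8
B = 24^14 mod 37  (bits of 14 = 1110)
  bit 0 = 1: r = r^2 * 24 mod 37 = 1^2 * 24 = 1*24 = 24
  bit 1 = 1: r = r^2 * 24 mod 37 = 24^2 * 24 = 21*24 = 23
  bit 2 = 1: r = r^2 * 24 mod 37 = 23^2 * 24 = 11*24 = 5
  bit 3 = 0: r = r^2 mod 37 = 5^2 = 25
  -> B = 25
s = B^a = 25^15 mod 37  (bits of 15 = 1111)
  bit 0 = 1: r = r^2 * 25 mod 37 = 1^2 * 25 = 1*25 = 25
  bit 1 = 1: r = r^2 * 25 mod 37 = 25^2 * 25 = 33*25 = 11
  bit 2 = 1: r = r^2 * 25 mod 37 = 11^2 * 25 = 10*25 = 28
  bit 3 = 1: r = r^2 * 25 mod 37 = 28^2 * 25 = 7*25 = 27
  -> s = B^a = 27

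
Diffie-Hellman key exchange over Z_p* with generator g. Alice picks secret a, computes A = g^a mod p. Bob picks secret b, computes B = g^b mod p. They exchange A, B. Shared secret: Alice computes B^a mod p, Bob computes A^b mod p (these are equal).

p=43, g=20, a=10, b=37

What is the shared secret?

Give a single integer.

A = 20^10 mod 43  (bits of 10 = 1010)
  bit 0 = 1: r = r^2 * 20 mod 43 = 1^2 * 20 = 1*20 = 20
  bit 1 = 0: r = r^2 mod 43 = 20^2 = 13
  bit 2 = 1: r = r^2 * 20 mod 43 = 13^2 * 20 = 40*20 = 26
  bit 3 = 0: r = r^2 mod 43 = 26^2 = 31
  -> A = 31
B = 20^37 mod 43  (bits of 37 = 100101)
  bit 0 = 1: r = r^2 * 20 mod 43 = 1^2 * 20 = 1*20 = 20
  bit 1 = 0: r = r^2 mod 43 = 20^2 = 13
  bit 2 = 0: r = r^2 mod 43 = 13^2 = 40
  bit 3 = 1: r = r^2 * 20 mod 43 = 40^2 * 20 = 9*20 = 8
  bit 4 = 0: r = r^2 mod 43 = 8^2 = 21
  bit 5 = 1: r = r^2 * 20 mod 43 = 21^2 * 20 = 11*20 = 5
  -> B = 5
s = B^a = 5^10 mod 43  (bits of 10 = 1010)
  bit 0 = 1: r = r^2 * 5 mod 43 = 1^2 * 5 = 1*5 = 5
  bit 1 = 0: r = r^2 mod 43 = 5^2 = 25
  bit 2 = 1: r = r^2 * 5 mod 43 = 25^2 * 5 = 23*5 = 29
  bit 3 = 0: r = r^2 mod 43 = 29^2 = 24
  -> s = B^a = 24

Answer: 24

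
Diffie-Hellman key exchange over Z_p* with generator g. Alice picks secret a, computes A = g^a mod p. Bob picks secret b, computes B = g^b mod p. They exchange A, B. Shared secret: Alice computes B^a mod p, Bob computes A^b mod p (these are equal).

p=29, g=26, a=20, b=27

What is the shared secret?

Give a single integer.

A = 26^20 mod 29  (bits of 20 = 10100)
  bit 0 = 1: r = r^2 * 26 mod 29 = 1^2 * 26 = 1*26 = 26
  bit 1 = 0: r = r^2 mod 29 = 26^2 = 9
  bit 2 = 1: r = r^2 * 26 mod 29 = 9^2 * 26 = 23*26 = 18
  bit 3 = 0: r = r^2 mod 29 = 18^2 = 5
  bit 4 = 0: r = r^2 mod 29 = 5^2 = 25
  -> A = 25
B = 26^27 mod 29  (bits of 27 = 11011)
  bit 0 = 1: r = r^2 * 26 mod 29 = 1^2 * 26 = 1*26 = 26
  bit 1 = 1: r = r^2 * 26 mod 29 = 26^2 * 26 = 9*26 = 2
  bit 2 = 0: r = r^2 mod 29 = 2^2 = 4
  bit 3 = 1: r = r^2 * 26 mod 29 = 4^2 * 26 = 16*26 = 10
  bit 4 = 1: r = r^2 * 26 mod 29 = 10^2 * 26 = 13*26 = 19
  -> B = 19
s = B^a = 19^20 mod 29  (bits of 20 = 10100)
  bit 0 = 1: r = r^2 * 19 mod 29 = 1^2 * 19 = 1*19 = 19
  bit 1 = 0: r = r^2 mod 29 = 19^2 = 13
  bit 2 = 1: r = r^2 * 19 mod 29 = 13^2 * 19 = 24*19 = 21
  bit 3 = 0: r = r^2 mod 29 = 21^2 = 6
  bit 4 = 0: r = r^2 mod 29 = 6^2 = 7
  -> s = B^a = 7

Answer: 7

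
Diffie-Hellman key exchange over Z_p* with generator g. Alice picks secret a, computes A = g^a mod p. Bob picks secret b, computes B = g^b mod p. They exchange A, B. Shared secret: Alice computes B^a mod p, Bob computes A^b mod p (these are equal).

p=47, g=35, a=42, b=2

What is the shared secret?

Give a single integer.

Answer: 18

Derivation:
A = 35^42 mod 47  (bits of 42 = 101010)
  bit 0 = 1: r = r^2 * 35 mod 47 = 1^2 * 35 = 1*35 = 35
  bit 1 = 0: r = r^2 mod 47 = 35^2 = 3
  bit 2 = 1: r = r^2 * 35 mod 47 = 3^2 * 35 = 9*35 = 33
  bit 3 = 0: r = r^2 mod 47 = 33^2 = 8
  bit 4 = 1: r = r^2 * 35 mod 47 = 8^2 * 35 = 17*35 = 31
  bit 5 = 0: r = r^2 mod 47 = 31^2 = 21
  -> A = 21
B = 35^2 mod 47  (bits of 2 = 10)
  bit 0 = 1: r = r^2 * 35 mod 47 = 1^2 * 35 = 1*35 = 35
  bit 1 = 0: r = r^2 mod 47 = 35^2 = 3
  -> B = 3
s = B^a = 3^42 mod 47  (bits of 42 = 101010)
  bit 0 = 1: r = r^2 * 3 mod 47 = 1^2 * 3 = 1*3 = 3
  bit 1 = 0: r = r^2 mod 47 = 3^2 = 9
  bit 2 = 1: r = r^2 * 3 mod 47 = 9^2 * 3 = 34*3 = 8
  bit 3 = 0: r = r^2 mod 47 = 8^2 = 17
  bit 4 = 1: r = r^2 * 3 mod 47 = 17^2 * 3 = 7*3 = 21
  bit 5 = 0: r = r^2 mod 47 = 21^2 = 18
  -> s = B^a = 18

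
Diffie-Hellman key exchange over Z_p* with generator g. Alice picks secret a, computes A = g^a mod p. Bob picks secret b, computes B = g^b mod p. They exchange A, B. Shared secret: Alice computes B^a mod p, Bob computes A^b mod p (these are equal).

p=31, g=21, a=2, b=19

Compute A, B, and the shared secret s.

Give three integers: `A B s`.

A = 21^2 mod 31  (bits of 2 = 10)
  bit 0 = 1: r = r^2 * 21 mod 31 = 1^2 * 21 = 1*21 = 21
  bit 1 = 0: r = r^2 mod 31 = 21^2 = 7
  -> A = 7
B = 21^19 mod 31  (bits of 19 = 10011)
  bit 0 = 1: r = r^2 * 21 mod 31 = 1^2 * 21 = 1*21 = 21
  bit 1 = 0: r = r^2 mod 31 = 21^2 = 7
  bit 2 = 0: r = r^2 mod 31 = 7^2 = 18
  bit 3 = 1: r = r^2 * 21 mod 31 = 18^2 * 21 = 14*21 = 15
  bit 4 = 1: r = r^2 * 21 mod 31 = 15^2 * 21 = 8*21 = 13
  -> B = 13
s = B^a = 13^2 mod 31  (bits of 2 = 10)
  bit 0 = 1: r = r^2 * 13 mod 31 = 1^2 * 13 = 1*13 = 13
  bit 1 = 0: r = r^2 mod 31 = 13^2 = 14
  -> s = B^a = 14

Answer: 7 13 14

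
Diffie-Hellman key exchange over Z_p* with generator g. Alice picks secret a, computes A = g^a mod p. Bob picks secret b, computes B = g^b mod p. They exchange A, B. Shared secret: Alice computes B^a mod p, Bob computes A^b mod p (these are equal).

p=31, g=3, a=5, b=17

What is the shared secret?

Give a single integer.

Answer: 6

Derivation:
A = 3^5 mod 31  (bits of 5 = 101)
  bit 0 = 1: r = r^2 * 3 mod 31 = 1^2 * 3 = 1*3 = 3
  bit 1 = 0: r = r^2 mod 31 = 3^2 = 9
  bit 2 = 1: r = r^2 * 3 mod 31 = 9^2 * 3 = 19*3 = 26
  -> A = 26
B = 3^17 mod 31  (bits of 17 = 10001)
  bit 0 = 1: r = r^2 * 3 mod 31 = 1^2 * 3 = 1*3 = 3
  bit 1 = 0: r = r^2 mod 31 = 3^2 = 9
  bit 2 = 0: r = r^2 mod 31 = 9^2 = 19
  bit 3 = 0: r = r^2 mod 31 = 19^2 = 20
  bit 4 = 1: r = r^2 * 3 mod 31 = 20^2 * 3 = 28*3 = 22
  -> B = 22
s = B^a = 22^5 mod 31  (bits of 5 = 101)
  bit 0 = 1: r = r^2 * 22 mod 31 = 1^2 * 22 = 1*22 = 22
  bit 1 = 0: r = r^2 mod 31 = 22^2 = 19
  bit 2 = 1: r = r^2 * 22 mod 31 = 19^2 * 22 = 20*22 = 6
  -> s = B^a = 6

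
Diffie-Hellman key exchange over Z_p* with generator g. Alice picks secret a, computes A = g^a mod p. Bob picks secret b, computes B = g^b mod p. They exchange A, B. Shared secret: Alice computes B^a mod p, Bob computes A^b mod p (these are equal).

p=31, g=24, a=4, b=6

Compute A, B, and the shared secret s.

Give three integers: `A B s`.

Answer: 14 4 8

Derivation:
A = 24^4 mod 31  (bits of 4 = 100)
  bit 0 = 1: r = r^2 * 24 mod 31 = 1^2 * 24 = 1*24 = 24
  bit 1 = 0: r = r^2 mod 31 = 24^2 = 18
  bit 2 = 0: r = r^2 mod 31 = 18^2 = 14
  -> A = 14
B = 24^6 mod 31  (bits of 6 = 110)
  bit 0 = 1: r = r^2 * 24 mod 31 = 1^2 * 24 = 1*24 = 24
  bit 1 = 1: r = r^2 * 24 mod 31 = 24^2 * 24 = 18*24 = 29
  bit 2 = 0: r = r^2 mod 31 = 29^2 = 4
  -> B = 4
s = B^a = 4^4 mod 31  (bits of 4 = 100)
  bit 0 = 1: r = r^2 * 4 mod 31 = 1^2 * 4 = 1*4 = 4
  bit 1 = 0: r = r^2 mod 31 = 4^2 = 16
  bit 2 = 0: r = r^2 mod 31 = 16^2 = 8
  -> s = B^a = 8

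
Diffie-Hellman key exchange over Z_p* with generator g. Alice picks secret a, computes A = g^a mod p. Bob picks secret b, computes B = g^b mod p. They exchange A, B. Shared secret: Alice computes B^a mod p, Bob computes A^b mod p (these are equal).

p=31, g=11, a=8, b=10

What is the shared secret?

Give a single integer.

A = 11^8 mod 31  (bits of 8 = 1000)
  bit 0 = 1: r = r^2 * 11 mod 31 = 1^2 * 11 = 1*11 = 11
  bit 1 = 0: r = r^2 mod 31 = 11^2 = 28
  bit 2 = 0: r = r^2 mod 31 = 28^2 = 9
  bit 3 = 0: r = r^2 mod 31 = 9^2 = 19
  -> A = 19
B = 11^10 mod 31  (bits of 10 = 1010)
  bit 0 = 1: r = r^2 * 11 mod 31 = 1^2 * 11 = 1*11 = 11
  bit 1 = 0: r = r^2 mod 31 = 11^2 = 28
  bit 2 = 1: r = r^2 * 11 mod 31 = 28^2 * 11 = 9*11 = 6
  bit 3 = 0: r = r^2 mod 31 = 6^2 = 5
  -> B = 5
s = B^a = 5^8 mod 31  (bits of 8 = 1000)
  bit 0 = 1: r = r^2 * 5 mod 31 = 1^2 * 5 = 1*5 = 5
  bit 1 = 0: r = r^2 mod 31 = 5^2 = 25
  bit 2 = 0: r = r^2 mod 31 = 25^2 = 5
  bit 3 = 0: r = r^2 mod 31 = 5^2 = 25
  -> s = B^a = 25

Answer: 25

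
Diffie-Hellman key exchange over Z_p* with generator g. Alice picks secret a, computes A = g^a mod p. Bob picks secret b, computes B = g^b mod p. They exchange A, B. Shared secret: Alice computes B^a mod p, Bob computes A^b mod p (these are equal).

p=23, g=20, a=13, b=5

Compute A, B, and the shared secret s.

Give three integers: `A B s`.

Answer: 14 10 15

Derivation:
A = 20^13 mod 23  (bits of 13 = 1101)
  bit 0 = 1: r = r^2 * 20 mod 23 = 1^2 * 20 = 1*20 = 20
  bit 1 = 1: r = r^2 * 20 mod 23 = 20^2 * 20 = 9*20 = 19
  bit 2 = 0: r = r^2 mod 23 = 19^2 = 16
  bit 3 = 1: r = r^2 * 20 mod 23 = 16^2 * 20 = 3*20 = 14
  -> A = 14
B = 20^5 mod 23  (bits of 5 = 101)
  bit 0 = 1: r = r^2 * 20 mod 23 = 1^2 * 20 = 1*20 = 20
  bit 1 = 0: r = r^2 mod 23 = 20^2 = 9
  bit 2 = 1: r = r^2 * 20 mod 23 = 9^2 * 20 = 12*20 = 10
  -> B = 10
s = B^a = 10^13 mod 23  (bits of 13 = 1101)
  bit 0 = 1: r = r^2 * 10 mod 23 = 1^2 * 10 = 1*10 = 10
  bit 1 = 1: r = r^2 * 10 mod 23 = 10^2 * 10 = 8*10 = 11
  bit 2 = 0: r = r^2 mod 23 = 11^2 = 6
  bit 3 = 1: r = r^2 * 10 mod 23 = 6^2 * 10 = 13*10 = 15
  -> s = B^a = 15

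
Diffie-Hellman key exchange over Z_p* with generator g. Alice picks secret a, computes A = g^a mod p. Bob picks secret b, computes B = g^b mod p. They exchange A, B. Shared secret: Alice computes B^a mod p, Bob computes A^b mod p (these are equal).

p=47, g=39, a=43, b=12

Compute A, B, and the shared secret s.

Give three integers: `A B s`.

A = 39^43 mod 47  (bits of 43 = 101011)
  bit 0 = 1: r = r^2 * 39 mod 47 = 1^2 * 39 = 1*39 = 39
  bit 1 = 0: r = r^2 mod 47 = 39^2 = 17
  bit 2 = 1: r = r^2 * 39 mod 47 = 17^2 * 39 = 7*39 = 38
  bit 3 = 0: r = r^2 mod 47 = 38^2 = 34
  bit 4 = 1: r = r^2 * 39 mod 47 = 34^2 * 39 = 28*39 = 11
  bit 5 = 1: r = r^2 * 39 mod 47 = 11^2 * 39 = 27*39 = 19
  -> A = 19
B = 39^12 mod 47  (bits of 12 = 1100)
  bit 0 = 1: r = r^2 * 39 mod 47 = 1^2 * 39 = 1*39 = 39
  bit 1 = 1: r = r^2 * 39 mod 47 = 39^2 * 39 = 17*39 = 5
  bit 2 = 0: r = r^2 mod 47 = 5^2 = 25
  bit 3 = 0: r = r^2 mod 47 = 25^2 = 14
  -> B = 14
s = B^a = 14^43 mod 47  (bits of 43 = 101011)
  bit 0 = 1: r = r^2 * 14 mod 47 = 1^2 * 14 = 1*14 = 14
  bit 1 = 0: r = r^2 mod 47 = 14^2 = 8
  bit 2 = 1: r = r^2 * 14 mod 47 = 8^2 * 14 = 17*14 = 3
  bit 3 = 0: r = r^2 mod 47 = 3^2 = 9
  bit 4 = 1: r = r^2 * 14 mod 47 = 9^2 * 14 = 34*14 = 6
  bit 5 = 1: r = r^2 * 14 mod 47 = 6^2 * 14 = 36*14 = 34
  -> s = B^a = 34

Answer: 19 14 34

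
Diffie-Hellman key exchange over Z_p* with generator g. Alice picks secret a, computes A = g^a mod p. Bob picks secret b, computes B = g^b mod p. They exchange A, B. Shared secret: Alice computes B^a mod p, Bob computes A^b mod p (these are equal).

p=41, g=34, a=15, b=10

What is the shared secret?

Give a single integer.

A = 34^15 mod 41  (bits of 15 = 1111)
  bit 0 = 1: r = r^2 * 34 mod 41 = 1^2 * 34 = 1*34 = 34
  bit 1 = 1: r = r^2 * 34 mod 41 = 34^2 * 34 = 8*34 = 26
  bit 2 = 1: r = r^2 * 34 mod 41 = 26^2 * 34 = 20*34 = 24
  bit 3 = 1: r = r^2 * 34 mod 41 = 24^2 * 34 = 2*34 = 27
  -> A = 27
B = 34^10 mod 41  (bits of 10 = 1010)
  bit 0 = 1: r = r^2 * 34 mod 41 = 1^2 * 34 = 1*34 = 34
  bit 1 = 0: r = r^2 mod 41 = 34^2 = 8
  bit 2 = 1: r = r^2 * 34 mod 41 = 8^2 * 34 = 23*34 = 3
  bit 3 = 0: r = r^2 mod 41 = 3^2 = 9
  -> B = 9
s = B^a = 9^15 mod 41  (bits of 15 = 1111)
  bit 0 = 1: r = r^2 * 9 mod 41 = 1^2 * 9 = 1*9 = 9
  bit 1 = 1: r = r^2 * 9 mod 41 = 9^2 * 9 = 40*9 = 32
  bit 2 = 1: r = r^2 * 9 mod 41 = 32^2 * 9 = 40*9 = 32
  bit 3 = 1: r = r^2 * 9 mod 41 = 32^2 * 9 = 40*9 = 32
  -> s = B^a = 32

Answer: 32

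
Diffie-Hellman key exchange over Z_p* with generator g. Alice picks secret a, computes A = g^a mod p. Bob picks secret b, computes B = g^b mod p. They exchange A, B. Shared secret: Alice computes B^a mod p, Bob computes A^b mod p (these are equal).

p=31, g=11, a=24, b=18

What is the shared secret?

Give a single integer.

Answer: 16

Derivation:
A = 11^24 mod 31  (bits of 24 = 11000)
  bit 0 = 1: r = r^2 * 11 mod 31 = 1^2 * 11 = 1*11 = 11
  bit 1 = 1: r = r^2 * 11 mod 31 = 11^2 * 11 = 28*11 = 29
  bit 2 = 0: r = r^2 mod 31 = 29^2 = 4
  bit 3 = 0: r = r^2 mod 31 = 4^2 = 16
  bit 4 = 0: r = r^2 mod 31 = 16^2 = 8
  -> A = 8
B = 11^18 mod 31  (bits of 18 = 10010)
  bit 0 = 1: r = r^2 * 11 mod 31 = 1^2 * 11 = 1*11 = 11
  bit 1 = 0: r = r^2 mod 31 = 11^2 = 28
  bit 2 = 0: r = r^2 mod 31 = 28^2 = 9
  bit 3 = 1: r = r^2 * 11 mod 31 = 9^2 * 11 = 19*11 = 23
  bit 4 = 0: r = r^2 mod 31 = 23^2 = 2
  -> B = 2
s = B^a = 2^24 mod 31  (bits of 24 = 11000)
  bit 0 = 1: r = r^2 * 2 mod 31 = 1^2 * 2 = 1*2 = 2
  bit 1 = 1: r = r^2 * 2 mod 31 = 2^2 * 2 = 4*2 = 8
  bit 2 = 0: r = r^2 mod 31 = 8^2 = 2
  bit 3 = 0: r = r^2 mod 31 = 2^2 = 4
  bit 4 = 0: r = r^2 mod 31 = 4^2 = 16
  -> s = B^a = 16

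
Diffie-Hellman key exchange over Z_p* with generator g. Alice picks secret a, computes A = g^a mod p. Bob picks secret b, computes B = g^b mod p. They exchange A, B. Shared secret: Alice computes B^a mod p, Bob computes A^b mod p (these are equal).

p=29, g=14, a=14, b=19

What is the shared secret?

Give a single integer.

Answer: 28

Derivation:
A = 14^14 mod 29  (bits of 14 = 1110)
  bit 0 = 1: r = r^2 * 14 mod 29 = 1^2 * 14 = 1*14 = 14
  bit 1 = 1: r = r^2 * 14 mod 29 = 14^2 * 14 = 22*14 = 18
  bit 2 = 1: r = r^2 * 14 mod 29 = 18^2 * 14 = 5*14 = 12
  bit 3 = 0: r = r^2 mod 29 = 12^2 = 28
  -> A = 28
B = 14^19 mod 29  (bits of 19 = 10011)
  bit 0 = 1: r = r^2 * 14 mod 29 = 1^2 * 14 = 1*14 = 14
  bit 1 = 0: r = r^2 mod 29 = 14^2 = 22
  bit 2 = 0: r = r^2 mod 29 = 22^2 = 20
  bit 3 = 1: r = r^2 * 14 mod 29 = 20^2 * 14 = 23*14 = 3
  bit 4 = 1: r = r^2 * 14 mod 29 = 3^2 * 14 = 9*14 = 10
  -> B = 10
s = B^a = 10^14 mod 29  (bits of 14 = 1110)
  bit 0 = 1: r = r^2 * 10 mod 29 = 1^2 * 10 = 1*10 = 10
  bit 1 = 1: r = r^2 * 10 mod 29 = 10^2 * 10 = 13*10 = 14
  bit 2 = 1: r = r^2 * 10 mod 29 = 14^2 * 10 = 22*10 = 17
  bit 3 = 0: r = r^2 mod 29 = 17^2 = 28
  -> s = B^a = 28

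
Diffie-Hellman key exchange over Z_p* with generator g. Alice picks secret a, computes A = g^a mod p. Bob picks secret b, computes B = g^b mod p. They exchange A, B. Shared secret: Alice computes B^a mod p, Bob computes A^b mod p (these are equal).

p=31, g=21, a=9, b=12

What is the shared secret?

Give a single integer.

A = 21^9 mod 31  (bits of 9 = 1001)
  bit 0 = 1: r = r^2 * 21 mod 31 = 1^2 * 21 = 1*21 = 21
  bit 1 = 0: r = r^2 mod 31 = 21^2 = 7
  bit 2 = 0: r = r^2 mod 31 = 7^2 = 18
  bit 3 = 1: r = r^2 * 21 mod 31 = 18^2 * 21 = 14*21 = 15
  -> A = 15
B = 21^12 mod 31  (bits of 12 = 1100)
  bit 0 = 1: r = r^2 * 21 mod 31 = 1^2 * 21 = 1*21 = 21
  bit 1 = 1: r = r^2 * 21 mod 31 = 21^2 * 21 = 7*21 = 23
  bit 2 = 0: r = r^2 mod 31 = 23^2 = 2
  bit 3 = 0: r = r^2 mod 31 = 2^2 = 4
  -> B = 4
s = B^a = 4^9 mod 31  (bits of 9 = 1001)
  bit 0 = 1: r = r^2 * 4 mod 31 = 1^2 * 4 = 1*4 = 4
  bit 1 = 0: r = r^2 mod 31 = 4^2 = 16
  bit 2 = 0: r = r^2 mod 31 = 16^2 = 8
  bit 3 = 1: r = r^2 * 4 mod 31 = 8^2 * 4 = 2*4 = 8
  -> s = B^a = 8

Answer: 8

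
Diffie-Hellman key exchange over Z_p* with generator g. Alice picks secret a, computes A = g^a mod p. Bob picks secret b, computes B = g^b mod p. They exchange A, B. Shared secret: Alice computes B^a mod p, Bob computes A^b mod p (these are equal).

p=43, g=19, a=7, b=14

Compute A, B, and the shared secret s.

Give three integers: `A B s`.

Answer: 37 36 36

Derivation:
A = 19^7 mod 43  (bits of 7 = 111)
  bit 0 = 1: r = r^2 * 19 mod 43 = 1^2 * 19 = 1*19 = 19
  bit 1 = 1: r = r^2 * 19 mod 43 = 19^2 * 19 = 17*19 = 22
  bit 2 = 1: r = r^2 * 19 mod 43 = 22^2 * 19 = 11*19 = 37
  -> A = 37
B = 19^14 mod 43  (bits of 14 = 1110)
  bit 0 = 1: r = r^2 * 19 mod 43 = 1^2 * 19 = 1*19 = 19
  bit 1 = 1: r = r^2 * 19 mod 43 = 19^2 * 19 = 17*19 = 22
  bit 2 = 1: r = r^2 * 19 mod 43 = 22^2 * 19 = 11*19 = 37
  bit 3 = 0: r = r^2 mod 43 = 37^2 = 36
  -> B = 36
s = B^a = 36^7 mod 43  (bits of 7 = 111)
  bit 0 = 1: r = r^2 * 36 mod 43 = 1^2 * 36 = 1*36 = 36
  bit 1 = 1: r = r^2 * 36 mod 43 = 36^2 * 36 = 6*36 = 1
  bit 2 = 1: r = r^2 * 36 mod 43 = 1^2 * 36 = 1*36 = 36
  -> s = B^a = 36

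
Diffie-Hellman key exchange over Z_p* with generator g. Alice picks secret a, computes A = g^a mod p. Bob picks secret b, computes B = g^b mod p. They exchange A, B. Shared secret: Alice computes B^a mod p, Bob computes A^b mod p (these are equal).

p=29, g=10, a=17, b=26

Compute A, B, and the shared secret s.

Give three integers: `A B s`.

Answer: 15 9 4

Derivation:
A = 10^17 mod 29  (bits of 17 = 10001)
  bit 0 = 1: r = r^2 * 10 mod 29 = 1^2 * 10 = 1*10 = 10
  bit 1 = 0: r = r^2 mod 29 = 10^2 = 13
  bit 2 = 0: r = r^2 mod 29 = 13^2 = 24
  bit 3 = 0: r = r^2 mod 29 = 24^2 = 25
  bit 4 = 1: r = r^2 * 10 mod 29 = 25^2 * 10 = 16*10 = 15
  -> A = 15
B = 10^26 mod 29  (bits of 26 = 11010)
  bit 0 = 1: r = r^2 * 10 mod 29 = 1^2 * 10 = 1*10 = 10
  bit 1 = 1: r = r^2 * 10 mod 29 = 10^2 * 10 = 13*10 = 14
  bit 2 = 0: r = r^2 mod 29 = 14^2 = 22
  bit 3 = 1: r = r^2 * 10 mod 29 = 22^2 * 10 = 20*10 = 26
  bit 4 = 0: r = r^2 mod 29 = 26^2 = 9
  -> B = 9
s = B^a = 9^17 mod 29  (bits of 17 = 10001)
  bit 0 = 1: r = r^2 * 9 mod 29 = 1^2 * 9 = 1*9 = 9
  bit 1 = 0: r = r^2 mod 29 = 9^2 = 23
  bit 2 = 0: r = r^2 mod 29 = 23^2 = 7
  bit 3 = 0: r = r^2 mod 29 = 7^2 = 20
  bit 4 = 1: r = r^2 * 9 mod 29 = 20^2 * 9 = 23*9 = 4
  -> s = B^a = 4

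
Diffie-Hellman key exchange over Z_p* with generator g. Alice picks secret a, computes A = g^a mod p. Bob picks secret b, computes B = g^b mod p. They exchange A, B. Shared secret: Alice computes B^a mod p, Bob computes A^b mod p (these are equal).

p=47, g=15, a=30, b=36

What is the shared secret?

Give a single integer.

A = 15^30 mod 47  (bits of 30 = 11110)
  bit 0 = 1: r = r^2 * 15 mod 47 = 1^2 * 15 = 1*15 = 15
  bit 1 = 1: r = r^2 * 15 mod 47 = 15^2 * 15 = 37*15 = 38
  bit 2 = 1: r = r^2 * 15 mod 47 = 38^2 * 15 = 34*15 = 40
  bit 3 = 1: r = r^2 * 15 mod 47 = 40^2 * 15 = 2*15 = 30
  bit 4 = 0: r = r^2 mod 47 = 30^2 = 7
  -> A = 7
B = 15^36 mod 47  (bits of 36 = 100100)
  bit 0 = 1: r = r^2 * 15 mod 47 = 1^2 * 15 = 1*15 = 15
  bit 1 = 0: r = r^2 mod 47 = 15^2 = 37
  bit 2 = 0: r = r^2 mod 47 = 37^2 = 6
  bit 3 = 1: r = r^2 * 15 mod 47 = 6^2 * 15 = 36*15 = 23
  bit 4 = 0: r = r^2 mod 47 = 23^2 = 12
  bit 5 = 0: r = r^2 mod 47 = 12^2 = 3
  -> B = 3
s = B^a = 3^30 mod 47  (bits of 30 = 11110)
  bit 0 = 1: r = r^2 * 3 mod 47 = 1^2 * 3 = 1*3 = 3
  bit 1 = 1: r = r^2 * 3 mod 47 = 3^2 * 3 = 9*3 = 27
  bit 2 = 1: r = r^2 * 3 mod 47 = 27^2 * 3 = 24*3 = 25
  bit 3 = 1: r = r^2 * 3 mod 47 = 25^2 * 3 = 14*3 = 42
  bit 4 = 0: r = r^2 mod 47 = 42^2 = 25
  -> s = B^a = 25

Answer: 25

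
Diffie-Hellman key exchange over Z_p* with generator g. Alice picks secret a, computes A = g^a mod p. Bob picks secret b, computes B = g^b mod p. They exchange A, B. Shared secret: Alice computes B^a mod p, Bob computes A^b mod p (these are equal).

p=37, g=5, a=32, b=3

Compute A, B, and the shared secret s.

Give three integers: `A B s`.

Answer: 9 14 26

Derivation:
A = 5^32 mod 37  (bits of 32 = 100000)
  bit 0 = 1: r = r^2 * 5 mod 37 = 1^2 * 5 = 1*5 = 5
  bit 1 = 0: r = r^2 mod 37 = 5^2 = 25
  bit 2 = 0: r = r^2 mod 37 = 25^2 = 33
  bit 3 = 0: r = r^2 mod 37 = 33^2 = 16
  bit 4 = 0: r = r^2 mod 37 = 16^2 = 34
  bit 5 = 0: r = r^2 mod 37 = 34^2 = 9
  -> A = 9
B = 5^3 mod 37  (bits of 3 = 11)
  bit 0 = 1: r = r^2 * 5 mod 37 = 1^2 * 5 = 1*5 = 5
  bit 1 = 1: r = r^2 * 5 mod 37 = 5^2 * 5 = 25*5 = 14
  -> B = 14
s = B^a = 14^32 mod 37  (bits of 32 = 100000)
  bit 0 = 1: r = r^2 * 14 mod 37 = 1^2 * 14 = 1*14 = 14
  bit 1 = 0: r = r^2 mod 37 = 14^2 = 11
  bit 2 = 0: r = r^2 mod 37 = 11^2 = 10
  bit 3 = 0: r = r^2 mod 37 = 10^2 = 26
  bit 4 = 0: r = r^2 mod 37 = 26^2 = 10
  bit 5 = 0: r = r^2 mod 37 = 10^2 = 26
  -> s = B^a = 26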